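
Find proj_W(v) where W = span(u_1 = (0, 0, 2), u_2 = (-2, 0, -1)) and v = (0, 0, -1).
proj_W(v) = (0, 0, -1)

Set up U = [u_1 | ... | u_2] ∈ R^(3×2). The projector onto W = col(U) is P = U (U^T U)^(-1) U^T.
Compute U^T U =
  [4, -2]
  [-2, 5],
and U^T v = (-2, 1).
Solve U^T U · c = U^T v for the coefficients: c = (-1/2, 0). The projection is proj_W(v) = U c.
Check: (v - proj_W(v)) · u_1 = 0  (should be 0).
Check: (v - proj_W(v)) · u_2 = 0  (should be 0).
Result: proj_W(v) = (0, 0, -1).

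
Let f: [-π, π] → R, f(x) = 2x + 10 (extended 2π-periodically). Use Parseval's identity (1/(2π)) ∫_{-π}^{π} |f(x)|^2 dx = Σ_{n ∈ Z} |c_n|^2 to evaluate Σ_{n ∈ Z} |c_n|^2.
Σ |c_n|^2 = 4π^2/3 + 100

Expand and integrate term by term over [-π, π]:
  ∫ (2x)^2 dx = 4·(2π^3/3); ∫ 2·2·(10)·x dx = 0 (odd integrand); ∫ 10^2 dx = 100·2π.
So (1/(2π)) ∫_{-π}^{π} (2x + 10)^2 dx = 4π^2/3 + 100 = 4π^2/3 + 100.
Parseval ⇒ Σ |c_n|^2 = 4π^2/3 + 100.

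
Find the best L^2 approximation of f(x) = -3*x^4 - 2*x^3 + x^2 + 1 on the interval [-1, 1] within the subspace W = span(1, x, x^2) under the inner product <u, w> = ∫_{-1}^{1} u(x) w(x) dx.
g(x) = -11*x^2/7 - 6*x/5 + 44/35

The best approximation g ∈ W is the orthogonal projection of f onto W. Writing g = a_0 + a_1 x + a_2 x^2, the coefficients solve the normal equations G · a = b where
  G_{ij} = <φ_i, φ_j> and b_i = <f, φ_i>, with φ_0 = 1, φ_1 = x, φ_2 = x^2.
G =
  [2, 0, 2/3]
  [0, 2/3, 0]
  [2/3, 0, 2/5],
b = (22/15, -4/5, 22/105).
Solving gives a_0 = 44/35, a_1 = -6/5, a_2 = -11/7, so
  g(x) = -11*x^2/7 - 6*x/5 + 44/35.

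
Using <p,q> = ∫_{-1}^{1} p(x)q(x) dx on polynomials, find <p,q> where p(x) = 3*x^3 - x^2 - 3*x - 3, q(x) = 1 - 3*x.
<p,q> = -64/15

Expand the product: p(x)·q(x) = -9*x^4 + 6*x^3 + 8*x^2 + 6*x - 3.
∫_{-1}^{1} of each monomial x^k gives [2/(k+1) if k even, 0 if k odd]. Integrating term-by-term (or equivalently evaluating the antiderivative F(x) = -9*x^5/5 + 3*x^4/2 + 8*x^3/3 + 3*x^2 - 3*x at the endpoints):
  F(1) − F(−1) = 71/30 − (199/30) = -64/15.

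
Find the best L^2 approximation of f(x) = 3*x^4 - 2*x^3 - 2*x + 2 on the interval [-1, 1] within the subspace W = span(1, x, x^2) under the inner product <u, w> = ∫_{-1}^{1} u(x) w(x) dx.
g(x) = 18*x^2/7 - 16*x/5 + 61/35

The best approximation g ∈ W is the orthogonal projection of f onto W. Writing g = a_0 + a_1 x + a_2 x^2, the coefficients solve the normal equations G · a = b where
  G_{ij} = <φ_i, φ_j> and b_i = <f, φ_i>, with φ_0 = 1, φ_1 = x, φ_2 = x^2.
G =
  [2, 0, 2/3]
  [0, 2/3, 0]
  [2/3, 0, 2/5],
b = (26/5, -32/15, 46/21).
Solving gives a_0 = 61/35, a_1 = -16/5, a_2 = 18/7, so
  g(x) = 18*x^2/7 - 16*x/5 + 61/35.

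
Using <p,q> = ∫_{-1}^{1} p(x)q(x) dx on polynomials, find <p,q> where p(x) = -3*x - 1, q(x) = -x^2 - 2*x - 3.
<p,q> = 32/3

Expand the product: p(x)·q(x) = 3*x^3 + 7*x^2 + 11*x + 3.
∫_{-1}^{1} of each monomial x^k gives [2/(k+1) if k even, 0 if k odd]. Integrating term-by-term (or equivalently evaluating the antiderivative F(x) = 3*x^4/4 + 7*x^3/3 + 11*x^2/2 + 3*x at the endpoints):
  F(1) − F(−1) = 139/12 − (11/12) = 32/3.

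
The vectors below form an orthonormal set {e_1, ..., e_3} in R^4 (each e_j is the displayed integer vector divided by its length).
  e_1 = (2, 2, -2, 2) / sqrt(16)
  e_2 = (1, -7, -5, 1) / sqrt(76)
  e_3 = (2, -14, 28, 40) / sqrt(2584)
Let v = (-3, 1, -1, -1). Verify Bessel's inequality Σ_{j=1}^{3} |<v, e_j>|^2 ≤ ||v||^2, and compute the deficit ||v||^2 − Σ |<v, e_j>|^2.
Σ |<v, e_j>|^2 = 76/17; ||v||^2 = 12; deficit = 128/17

Write each e_j = u_j / sqrt(<u_j, u_j>) where u_j is the displayed integer vector. Then <v, e_j> = <v, u_j> / sqrt(<u_j, u_j>), so |<v, e_j>|^2 = <v, u_j>^2 / <u_j, u_j>.
Coefficients: <v, e_1> = -4/sqrt(16), <v, e_2> = -6/sqrt(76), <v, e_3> = -88/sqrt(2584).
Square and sum: Σ |<v, e_j>|^2 = 76/17.
Compute ||v||^2 = v·v = 12.
Deficit = 12 − 76/17 = 128/17 ≥ 0, confirming Bessel's inequality. (The deficit equals ||v − Σ <v,e_j> e_j||^2, the squared distance from v to span{e_j}.)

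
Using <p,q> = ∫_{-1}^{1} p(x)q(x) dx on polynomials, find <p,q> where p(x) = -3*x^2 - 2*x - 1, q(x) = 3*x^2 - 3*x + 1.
<p,q> = -28/5

Expand the product: p(x)·q(x) = -9*x^4 + 3*x^3 + x - 1.
∫_{-1}^{1} of each monomial x^k gives [2/(k+1) if k even, 0 if k odd]. Integrating term-by-term (or equivalently evaluating the antiderivative F(x) = -9*x^5/5 + 3*x^4/4 + x^2/2 - x at the endpoints):
  F(1) − F(−1) = -31/20 − (81/20) = -28/5.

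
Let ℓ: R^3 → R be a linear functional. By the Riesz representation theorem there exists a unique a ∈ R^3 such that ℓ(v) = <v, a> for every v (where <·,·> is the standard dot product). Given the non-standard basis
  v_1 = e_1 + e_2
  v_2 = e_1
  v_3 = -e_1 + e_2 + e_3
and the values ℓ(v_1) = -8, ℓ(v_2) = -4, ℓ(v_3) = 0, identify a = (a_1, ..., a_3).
a = (-4, -4, 0)

Write a = (a_1, ..., a_3) in the standard basis. For each basis vector v_i, ℓ(v_i) = <v_i, a> is a linear equation in the a_j's. Collect the n equations into a matrix system V a = ℓ, where row i of V is v_i (expressed in the standard basis). Since V is invertible (lower-triangular with 1s on the diagonal, up to permutation), solve by back-substitution:
  V =
[[1, 1, 0],
 [1, 0, 0],
 [-1, 1, 1]]
  V a = (-8, -4, 0)
Solving gives a = (-4, -4, 0).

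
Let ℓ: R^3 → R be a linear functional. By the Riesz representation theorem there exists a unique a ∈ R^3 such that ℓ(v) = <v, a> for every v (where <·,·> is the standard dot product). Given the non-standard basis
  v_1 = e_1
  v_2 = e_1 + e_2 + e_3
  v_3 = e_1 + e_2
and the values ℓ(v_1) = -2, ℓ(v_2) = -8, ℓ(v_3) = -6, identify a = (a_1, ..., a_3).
a = (-2, -4, -2)

Write a = (a_1, ..., a_3) in the standard basis. For each basis vector v_i, ℓ(v_i) = <v_i, a> is a linear equation in the a_j's. Collect the n equations into a matrix system V a = ℓ, where row i of V is v_i (expressed in the standard basis). Since V is invertible (lower-triangular with 1s on the diagonal, up to permutation), solve by back-substitution:
  V =
[[1, 0, 0],
 [1, 1, 1],
 [1, 1, 0]]
  V a = (-2, -8, -6)
Solving gives a = (-2, -4, -2).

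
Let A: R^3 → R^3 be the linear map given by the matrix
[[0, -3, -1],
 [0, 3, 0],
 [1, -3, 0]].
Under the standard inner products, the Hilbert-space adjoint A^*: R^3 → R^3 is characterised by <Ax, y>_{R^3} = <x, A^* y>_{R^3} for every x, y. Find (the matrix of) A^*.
A^* = A^T =
[[0, 0, 1],
 [-3, 3, -3],
 [-1, 0, 0]]

For real matrices with standard dot products, the defining identity <Ax, y> = <x, A^* y> gives (Ax)^T y = x^T (A^*) y, i.e. x^T A^T y = x^T (A^*) y. Since this holds for all x, y, we must have A^* = A^T. Therefore
A^* =
[[0, 0, 1],
 [-3, 3, -3],
 [-1, 0, 0]].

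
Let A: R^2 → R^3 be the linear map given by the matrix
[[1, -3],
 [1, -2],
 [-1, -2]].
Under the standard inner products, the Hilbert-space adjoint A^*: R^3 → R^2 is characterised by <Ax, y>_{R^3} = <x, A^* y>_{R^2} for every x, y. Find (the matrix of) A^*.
A^* = A^T =
[[1, 1, -1],
 [-3, -2, -2]]

For real matrices with standard dot products, the defining identity <Ax, y> = <x, A^* y> gives (Ax)^T y = x^T (A^*) y, i.e. x^T A^T y = x^T (A^*) y. Since this holds for all x, y, we must have A^* = A^T. Therefore
A^* =
[[1, 1, -1],
 [-3, -2, -2]].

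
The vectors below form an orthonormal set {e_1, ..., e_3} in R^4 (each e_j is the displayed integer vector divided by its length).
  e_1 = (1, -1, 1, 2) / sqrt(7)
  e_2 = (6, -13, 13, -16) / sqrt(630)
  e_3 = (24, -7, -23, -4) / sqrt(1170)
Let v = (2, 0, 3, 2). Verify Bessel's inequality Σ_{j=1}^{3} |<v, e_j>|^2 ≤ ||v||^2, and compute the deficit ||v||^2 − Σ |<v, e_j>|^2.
Σ |<v, e_j>|^2 = 1505/117; ||v||^2 = 17; deficit = 484/117

Write each e_j = u_j / sqrt(<u_j, u_j>) where u_j is the displayed integer vector. Then <v, e_j> = <v, u_j> / sqrt(<u_j, u_j>), so |<v, e_j>|^2 = <v, u_j>^2 / <u_j, u_j>.
Coefficients: <v, e_1> = 9/sqrt(7), <v, e_2> = 19/sqrt(630), <v, e_3> = -29/sqrt(1170).
Square and sum: Σ |<v, e_j>|^2 = 1505/117.
Compute ||v||^2 = v·v = 17.
Deficit = 17 − 1505/117 = 484/117 ≥ 0, confirming Bessel's inequality. (The deficit equals ||v − Σ <v,e_j> e_j||^2, the squared distance from v to span{e_j}.)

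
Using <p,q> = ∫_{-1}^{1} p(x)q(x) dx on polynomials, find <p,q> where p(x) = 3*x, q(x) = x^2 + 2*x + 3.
<p,q> = 4

Expand the product: p(x)·q(x) = 3*x^3 + 6*x^2 + 9*x.
∫_{-1}^{1} of each monomial x^k gives [2/(k+1) if k even, 0 if k odd]. Integrating term-by-term (or equivalently evaluating the antiderivative F(x) = 3*x^4/4 + 2*x^3 + 9*x^2/2 at the endpoints):
  F(1) − F(−1) = 29/4 − (13/4) = 4.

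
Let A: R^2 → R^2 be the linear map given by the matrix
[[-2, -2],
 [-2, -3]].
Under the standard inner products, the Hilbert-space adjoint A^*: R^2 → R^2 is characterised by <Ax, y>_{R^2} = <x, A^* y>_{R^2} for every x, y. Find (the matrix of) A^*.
A^* = A^T =
[[-2, -2],
 [-2, -3]]

For real matrices with standard dot products, the defining identity <Ax, y> = <x, A^* y> gives (Ax)^T y = x^T (A^*) y, i.e. x^T A^T y = x^T (A^*) y. Since this holds for all x, y, we must have A^* = A^T. Therefore
A^* =
[[-2, -2],
 [-2, -3]].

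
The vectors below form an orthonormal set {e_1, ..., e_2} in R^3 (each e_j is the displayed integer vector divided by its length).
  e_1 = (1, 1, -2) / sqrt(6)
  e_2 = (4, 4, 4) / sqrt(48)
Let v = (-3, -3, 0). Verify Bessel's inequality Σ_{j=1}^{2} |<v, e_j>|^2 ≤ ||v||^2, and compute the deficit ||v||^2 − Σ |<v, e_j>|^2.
Σ |<v, e_j>|^2 = 18; ||v||^2 = 18; deficit = 0

Write each e_j = u_j / sqrt(<u_j, u_j>) where u_j is the displayed integer vector. Then <v, e_j> = <v, u_j> / sqrt(<u_j, u_j>), so |<v, e_j>|^2 = <v, u_j>^2 / <u_j, u_j>.
Coefficients: <v, e_1> = -6/sqrt(6), <v, e_2> = -24/sqrt(48).
Square and sum: Σ |<v, e_j>|^2 = 18.
Compute ||v||^2 = v·v = 18.
Deficit = 18 − 18 = 0 ≥ 0, confirming Bessel's inequality. (The deficit equals ||v − Σ <v,e_j> e_j||^2, the squared distance from v to span{e_j}.)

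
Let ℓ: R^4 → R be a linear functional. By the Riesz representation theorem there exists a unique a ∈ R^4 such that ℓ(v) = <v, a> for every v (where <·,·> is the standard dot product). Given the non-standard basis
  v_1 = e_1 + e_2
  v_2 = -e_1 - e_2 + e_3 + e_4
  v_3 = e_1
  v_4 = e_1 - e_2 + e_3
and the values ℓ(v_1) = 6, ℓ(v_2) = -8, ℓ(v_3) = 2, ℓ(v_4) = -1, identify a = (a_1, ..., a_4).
a = (2, 4, 1, -3)

Write a = (a_1, ..., a_4) in the standard basis. For each basis vector v_i, ℓ(v_i) = <v_i, a> is a linear equation in the a_j's. Collect the n equations into a matrix system V a = ℓ, where row i of V is v_i (expressed in the standard basis). Since V is invertible (lower-triangular with 1s on the diagonal, up to permutation), solve by back-substitution:
  V =
[[1, 1, 0, 0],
 [-1, -1, 1, 1],
 [1, 0, 0, 0],
 [1, -1, 1, 0]]
  V a = (6, -8, 2, -1)
Solving gives a = (2, 4, 1, -3).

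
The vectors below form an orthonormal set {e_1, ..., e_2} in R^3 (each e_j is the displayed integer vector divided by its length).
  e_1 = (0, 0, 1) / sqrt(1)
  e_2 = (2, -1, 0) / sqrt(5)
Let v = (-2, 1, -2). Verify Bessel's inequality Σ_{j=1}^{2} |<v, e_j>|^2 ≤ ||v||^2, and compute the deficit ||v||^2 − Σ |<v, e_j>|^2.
Σ |<v, e_j>|^2 = 9; ||v||^2 = 9; deficit = 0

Write each e_j = u_j / sqrt(<u_j, u_j>) where u_j is the displayed integer vector. Then <v, e_j> = <v, u_j> / sqrt(<u_j, u_j>), so |<v, e_j>|^2 = <v, u_j>^2 / <u_j, u_j>.
Coefficients: <v, e_1> = -2/sqrt(1), <v, e_2> = -5/sqrt(5).
Square and sum: Σ |<v, e_j>|^2 = 9.
Compute ||v||^2 = v·v = 9.
Deficit = 9 − 9 = 0 ≥ 0, confirming Bessel's inequality. (The deficit equals ||v − Σ <v,e_j> e_j||^2, the squared distance from v to span{e_j}.)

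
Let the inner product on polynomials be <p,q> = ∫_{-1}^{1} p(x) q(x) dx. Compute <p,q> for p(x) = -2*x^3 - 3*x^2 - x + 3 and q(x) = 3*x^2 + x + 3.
<p,q> = 194/15

Expand the product: p(x)·q(x) = -6*x^5 - 11*x^4 - 12*x^3 - x^2 + 9.
∫_{-1}^{1} of each monomial x^k gives [2/(k+1) if k even, 0 if k odd]. Integrating term-by-term (or equivalently evaluating the antiderivative F(x) = -x^6 - 11*x^5/5 - 3*x^4 - x^3/3 + 9*x at the endpoints):
  F(1) − F(−1) = 37/15 − (-157/15) = 194/15.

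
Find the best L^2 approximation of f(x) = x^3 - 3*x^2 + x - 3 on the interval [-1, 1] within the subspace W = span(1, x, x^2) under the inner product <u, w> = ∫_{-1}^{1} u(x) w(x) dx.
g(x) = -3*x^2 + 8*x/5 - 3

The best approximation g ∈ W is the orthogonal projection of f onto W. Writing g = a_0 + a_1 x + a_2 x^2, the coefficients solve the normal equations G · a = b where
  G_{ij} = <φ_i, φ_j> and b_i = <f, φ_i>, with φ_0 = 1, φ_1 = x, φ_2 = x^2.
G =
  [2, 0, 2/3]
  [0, 2/3, 0]
  [2/3, 0, 2/5],
b = (-8, 16/15, -16/5).
Solving gives a_0 = -3, a_1 = 8/5, a_2 = -3, so
  g(x) = -3*x^2 + 8*x/5 - 3.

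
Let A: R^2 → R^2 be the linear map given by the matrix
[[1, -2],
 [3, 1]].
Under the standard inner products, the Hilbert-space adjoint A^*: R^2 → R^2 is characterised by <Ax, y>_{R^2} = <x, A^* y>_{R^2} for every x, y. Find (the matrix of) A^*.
A^* = A^T =
[[1, 3],
 [-2, 1]]

For real matrices with standard dot products, the defining identity <Ax, y> = <x, A^* y> gives (Ax)^T y = x^T (A^*) y, i.e. x^T A^T y = x^T (A^*) y. Since this holds for all x, y, we must have A^* = A^T. Therefore
A^* =
[[1, 3],
 [-2, 1]].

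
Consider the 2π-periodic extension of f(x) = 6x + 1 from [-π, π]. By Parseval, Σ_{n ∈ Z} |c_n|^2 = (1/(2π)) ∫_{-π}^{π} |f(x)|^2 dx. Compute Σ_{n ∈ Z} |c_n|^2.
Σ |c_n|^2 = 12π^2 + 1

Expand and integrate term by term over [-π, π]:
  ∫ (6x)^2 dx = 36·(2π^3/3); ∫ 2·6·(1)·x dx = 0 (odd integrand); ∫ 1^2 dx = 1·2π.
So (1/(2π)) ∫_{-π}^{π} (6x + 1)^2 dx = 36π^2/3 + 1 = 12π^2 + 1.
Parseval ⇒ Σ |c_n|^2 = 12π^2 + 1.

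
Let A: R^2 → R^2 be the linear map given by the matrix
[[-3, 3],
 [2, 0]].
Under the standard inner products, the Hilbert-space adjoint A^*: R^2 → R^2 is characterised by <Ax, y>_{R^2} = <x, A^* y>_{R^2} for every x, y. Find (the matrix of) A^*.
A^* = A^T =
[[-3, 2],
 [3, 0]]

For real matrices with standard dot products, the defining identity <Ax, y> = <x, A^* y> gives (Ax)^T y = x^T (A^*) y, i.e. x^T A^T y = x^T (A^*) y. Since this holds for all x, y, we must have A^* = A^T. Therefore
A^* =
[[-3, 2],
 [3, 0]].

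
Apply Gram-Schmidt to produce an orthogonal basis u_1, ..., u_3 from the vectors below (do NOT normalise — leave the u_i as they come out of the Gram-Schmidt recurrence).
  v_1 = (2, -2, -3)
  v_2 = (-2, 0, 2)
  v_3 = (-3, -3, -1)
Orthogonal basis:
  u_1 = (2, -2, -3)
  u_2 = (-14/17, -20/17, 4/17)
  u_3 = (-10/9, 5/9, -10/9)

Apply the Gram-Schmidt recurrence
  u_1 = v_1
  u_i = v_i − Σ_{j<i} ((v_i · u_j) / (u_j · u_j)) · u_j.

Step by step this gives:
  u_1 = (2, -2, -3)
  u_2 = (-14/17, -20/17, 4/17)
  u_3 = (-10/9, 5/9, -10/9)

Orthogonality check:
  u_2 · u_1 = 0 (should be 0)
  u_3 · u_1 = 0 (should be 0)
  u_3 · u_2 = 0 (should be 0)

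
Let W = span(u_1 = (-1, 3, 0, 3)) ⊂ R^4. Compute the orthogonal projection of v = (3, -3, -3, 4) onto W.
proj_W(v) = (0, 0, 0, 0)

Set up U = [u_1 | ... | u_1] ∈ R^(4×1). The projector onto W = col(U) is P = U (U^T U)^(-1) U^T.
Compute U^T U =
  [19],
and U^T v = (0).
Solve U^T U · c = U^T v for the coefficients: c = (0). The projection is proj_W(v) = U c.
Check: (v - proj_W(v)) · u_1 = 0  (should be 0).
Result: proj_W(v) = (0, 0, 0, 0).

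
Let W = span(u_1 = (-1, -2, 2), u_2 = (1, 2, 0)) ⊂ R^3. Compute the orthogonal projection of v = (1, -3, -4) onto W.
proj_W(v) = (-1, -2, -4)

Set up U = [u_1 | ... | u_2] ∈ R^(3×2). The projector onto W = col(U) is P = U (U^T U)^(-1) U^T.
Compute U^T U =
  [9, -5]
  [-5, 5],
and U^T v = (-3, -5).
Solve U^T U · c = U^T v for the coefficients: c = (-2, -3). The projection is proj_W(v) = U c.
Check: (v - proj_W(v)) · u_1 = 0  (should be 0).
Check: (v - proj_W(v)) · u_2 = 0  (should be 0).
Result: proj_W(v) = (-1, -2, -4).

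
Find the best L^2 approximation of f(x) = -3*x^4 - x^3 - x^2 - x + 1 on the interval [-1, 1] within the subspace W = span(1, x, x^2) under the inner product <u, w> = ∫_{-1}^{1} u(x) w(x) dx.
g(x) = -25*x^2/7 - 8*x/5 + 44/35

The best approximation g ∈ W is the orthogonal projection of f onto W. Writing g = a_0 + a_1 x + a_2 x^2, the coefficients solve the normal equations G · a = b where
  G_{ij} = <φ_i, φ_j> and b_i = <f, φ_i>, with φ_0 = 1, φ_1 = x, φ_2 = x^2.
G =
  [2, 0, 2/3]
  [0, 2/3, 0]
  [2/3, 0, 2/5],
b = (2/15, -16/15, -62/105).
Solving gives a_0 = 44/35, a_1 = -8/5, a_2 = -25/7, so
  g(x) = -25*x^2/7 - 8*x/5 + 44/35.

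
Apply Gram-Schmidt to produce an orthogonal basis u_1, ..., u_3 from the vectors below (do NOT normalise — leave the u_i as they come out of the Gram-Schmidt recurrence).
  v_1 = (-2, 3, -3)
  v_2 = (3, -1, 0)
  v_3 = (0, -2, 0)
Orthogonal basis:
  u_1 = (-2, 3, -3)
  u_2 = (24/11, 5/22, -27/22)
  u_3 = (-54/139, -162/139, -126/139)

Apply the Gram-Schmidt recurrence
  u_1 = v_1
  u_i = v_i − Σ_{j<i} ((v_i · u_j) / (u_j · u_j)) · u_j.

Step by step this gives:
  u_1 = (-2, 3, -3)
  u_2 = (24/11, 5/22, -27/22)
  u_3 = (-54/139, -162/139, -126/139)

Orthogonality check:
  u_2 · u_1 = 0 (should be 0)
  u_3 · u_1 = 0 (should be 0)
  u_3 · u_2 = 0 (should be 0)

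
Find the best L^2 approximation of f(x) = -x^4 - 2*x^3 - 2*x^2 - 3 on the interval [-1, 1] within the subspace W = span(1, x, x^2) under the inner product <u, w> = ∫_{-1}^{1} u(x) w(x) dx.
g(x) = -20*x^2/7 - 6*x/5 - 102/35

The best approximation g ∈ W is the orthogonal projection of f onto W. Writing g = a_0 + a_1 x + a_2 x^2, the coefficients solve the normal equations G · a = b where
  G_{ij} = <φ_i, φ_j> and b_i = <f, φ_i>, with φ_0 = 1, φ_1 = x, φ_2 = x^2.
G =
  [2, 0, 2/3]
  [0, 2/3, 0]
  [2/3, 0, 2/5],
b = (-116/15, -4/5, -108/35).
Solving gives a_0 = -102/35, a_1 = -6/5, a_2 = -20/7, so
  g(x) = -20*x^2/7 - 6*x/5 - 102/35.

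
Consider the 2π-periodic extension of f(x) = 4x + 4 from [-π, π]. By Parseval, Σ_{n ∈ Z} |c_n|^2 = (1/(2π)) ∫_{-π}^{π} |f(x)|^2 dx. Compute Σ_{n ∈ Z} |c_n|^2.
Σ |c_n|^2 = 16π^2/3 + 16

Expand and integrate term by term over [-π, π]:
  ∫ (4x)^2 dx = 16·(2π^3/3); ∫ 2·4·(4)·x dx = 0 (odd integrand); ∫ 4^2 dx = 16·2π.
So (1/(2π)) ∫_{-π}^{π} (4x + 4)^2 dx = 16π^2/3 + 16 = 16π^2/3 + 16.
Parseval ⇒ Σ |c_n|^2 = 16π^2/3 + 16.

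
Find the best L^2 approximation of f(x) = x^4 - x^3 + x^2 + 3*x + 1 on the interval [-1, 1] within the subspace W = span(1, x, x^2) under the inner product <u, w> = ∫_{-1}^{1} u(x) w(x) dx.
g(x) = 13*x^2/7 + 12*x/5 + 32/35

The best approximation g ∈ W is the orthogonal projection of f onto W. Writing g = a_0 + a_1 x + a_2 x^2, the coefficients solve the normal equations G · a = b where
  G_{ij} = <φ_i, φ_j> and b_i = <f, φ_i>, with φ_0 = 1, φ_1 = x, φ_2 = x^2.
G =
  [2, 0, 2/3]
  [0, 2/3, 0]
  [2/3, 0, 2/5],
b = (46/15, 8/5, 142/105).
Solving gives a_0 = 32/35, a_1 = 12/5, a_2 = 13/7, so
  g(x) = 13*x^2/7 + 12*x/5 + 32/35.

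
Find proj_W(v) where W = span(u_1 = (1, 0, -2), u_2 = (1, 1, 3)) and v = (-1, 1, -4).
proj_W(v) = (-4/15, -5/6, -109/30)

Set up U = [u_1 | ... | u_2] ∈ R^(3×2). The projector onto W = col(U) is P = U (U^T U)^(-1) U^T.
Compute U^T U =
  [5, -5]
  [-5, 11],
and U^T v = (7, -12).
Solve U^T U · c = U^T v for the coefficients: c = (17/30, -5/6). The projection is proj_W(v) = U c.
Check: (v - proj_W(v)) · u_1 = 0  (should be 0).
Check: (v - proj_W(v)) · u_2 = 0  (should be 0).
Result: proj_W(v) = (-4/15, -5/6, -109/30).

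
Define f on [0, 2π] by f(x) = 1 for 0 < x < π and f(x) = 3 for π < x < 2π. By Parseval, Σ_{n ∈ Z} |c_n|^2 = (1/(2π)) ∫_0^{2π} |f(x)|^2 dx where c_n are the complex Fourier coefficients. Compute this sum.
Σ |c_n|^2 = 5

Parseval equates the L^2 energy of f (normalised by 1/(2π)) with the ℓ^2 sum of its Fourier coefficients: (1/(2π)) ∫_0^{2π} |f|^2 = Σ |c_n|^2.
Compute the left side: (1/(2π)) [∫_0^π 1^2 dx + ∫_π^{2π} 3^2 dx] = (1/(2π)) · (1π + 9π) = (1 + 9)/2 = 5.
So Σ_{n ∈ Z} |c_n|^2 = 5.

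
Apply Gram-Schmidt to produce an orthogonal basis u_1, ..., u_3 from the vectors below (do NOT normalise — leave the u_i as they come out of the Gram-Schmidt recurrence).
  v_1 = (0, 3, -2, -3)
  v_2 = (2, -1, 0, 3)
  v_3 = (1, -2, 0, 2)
Orthogonal basis:
  u_1 = (0, 3, -2, -3)
  u_2 = (2, 7/11, -12/11, 15/11)
  u_3 = (3/41, -27/41, -24/41, -11/41)

Apply the Gram-Schmidt recurrence
  u_1 = v_1
  u_i = v_i − Σ_{j<i} ((v_i · u_j) / (u_j · u_j)) · u_j.

Step by step this gives:
  u_1 = (0, 3, -2, -3)
  u_2 = (2, 7/11, -12/11, 15/11)
  u_3 = (3/41, -27/41, -24/41, -11/41)

Orthogonality check:
  u_2 · u_1 = 0 (should be 0)
  u_3 · u_1 = 0 (should be 0)
  u_3 · u_2 = 0 (should be 0)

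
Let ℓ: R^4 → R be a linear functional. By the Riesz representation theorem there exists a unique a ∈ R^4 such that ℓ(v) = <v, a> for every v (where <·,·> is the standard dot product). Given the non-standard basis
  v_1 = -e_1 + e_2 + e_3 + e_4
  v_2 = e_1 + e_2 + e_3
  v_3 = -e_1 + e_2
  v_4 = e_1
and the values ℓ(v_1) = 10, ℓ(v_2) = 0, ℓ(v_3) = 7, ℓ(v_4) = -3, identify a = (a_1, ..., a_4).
a = (-3, 4, -1, 4)

Write a = (a_1, ..., a_4) in the standard basis. For each basis vector v_i, ℓ(v_i) = <v_i, a> is a linear equation in the a_j's. Collect the n equations into a matrix system V a = ℓ, where row i of V is v_i (expressed in the standard basis). Since V is invertible (lower-triangular with 1s on the diagonal, up to permutation), solve by back-substitution:
  V =
[[-1, 1, 1, 1],
 [1, 1, 1, 0],
 [-1, 1, 0, 0],
 [1, 0, 0, 0]]
  V a = (10, 0, 7, -3)
Solving gives a = (-3, 4, -1, 4).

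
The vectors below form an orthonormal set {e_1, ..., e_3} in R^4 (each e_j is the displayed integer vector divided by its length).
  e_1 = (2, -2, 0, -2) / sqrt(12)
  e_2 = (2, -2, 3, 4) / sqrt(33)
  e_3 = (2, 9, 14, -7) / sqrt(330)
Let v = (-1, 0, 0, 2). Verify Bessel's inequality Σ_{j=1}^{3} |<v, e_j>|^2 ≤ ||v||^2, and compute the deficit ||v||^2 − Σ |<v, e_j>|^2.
Σ |<v, e_j>|^2 = 73/15; ||v||^2 = 5; deficit = 2/15

Write each e_j = u_j / sqrt(<u_j, u_j>) where u_j is the displayed integer vector. Then <v, e_j> = <v, u_j> / sqrt(<u_j, u_j>), so |<v, e_j>|^2 = <v, u_j>^2 / <u_j, u_j>.
Coefficients: <v, e_1> = -6/sqrt(12), <v, e_2> = 6/sqrt(33), <v, e_3> = -16/sqrt(330).
Square and sum: Σ |<v, e_j>|^2 = 73/15.
Compute ||v||^2 = v·v = 5.
Deficit = 5 − 73/15 = 2/15 ≥ 0, confirming Bessel's inequality. (The deficit equals ||v − Σ <v,e_j> e_j||^2, the squared distance from v to span{e_j}.)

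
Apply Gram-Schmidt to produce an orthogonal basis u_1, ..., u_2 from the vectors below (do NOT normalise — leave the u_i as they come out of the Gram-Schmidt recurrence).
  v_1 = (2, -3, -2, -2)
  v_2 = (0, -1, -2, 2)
Orthogonal basis:
  u_1 = (2, -3, -2, -2)
  u_2 = (-2/7, -4/7, -12/7, 16/7)

Apply the Gram-Schmidt recurrence
  u_1 = v_1
  u_i = v_i − Σ_{j<i} ((v_i · u_j) / (u_j · u_j)) · u_j.

Step by step this gives:
  u_1 = (2, -3, -2, -2)
  u_2 = (-2/7, -4/7, -12/7, 16/7)

Orthogonality check:
  u_2 · u_1 = 0 (should be 0)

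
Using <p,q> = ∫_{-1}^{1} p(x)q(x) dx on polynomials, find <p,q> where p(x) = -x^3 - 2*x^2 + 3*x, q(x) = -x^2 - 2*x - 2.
<p,q> = 4/15

Expand the product: p(x)·q(x) = x^5 + 4*x^4 + 3*x^3 - 2*x^2 - 6*x.
∫_{-1}^{1} of each monomial x^k gives [2/(k+1) if k even, 0 if k odd]. Integrating term-by-term (or equivalently evaluating the antiderivative F(x) = x^6/6 + 4*x^5/5 + 3*x^4/4 - 2*x^3/3 - 3*x^2 at the endpoints):
  F(1) − F(−1) = -39/20 − (-133/60) = 4/15.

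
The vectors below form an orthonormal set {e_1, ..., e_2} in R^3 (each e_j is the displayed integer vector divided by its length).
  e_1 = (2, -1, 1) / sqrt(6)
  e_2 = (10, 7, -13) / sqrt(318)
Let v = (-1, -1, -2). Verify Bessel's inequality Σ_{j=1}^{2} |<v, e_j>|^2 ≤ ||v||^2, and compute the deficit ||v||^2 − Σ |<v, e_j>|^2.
Σ |<v, e_j>|^2 = 93/53; ||v||^2 = 6; deficit = 225/53

Write each e_j = u_j / sqrt(<u_j, u_j>) where u_j is the displayed integer vector. Then <v, e_j> = <v, u_j> / sqrt(<u_j, u_j>), so |<v, e_j>|^2 = <v, u_j>^2 / <u_j, u_j>.
Coefficients: <v, e_1> = -3/sqrt(6), <v, e_2> = 9/sqrt(318).
Square and sum: Σ |<v, e_j>|^2 = 93/53.
Compute ||v||^2 = v·v = 6.
Deficit = 6 − 93/53 = 225/53 ≥ 0, confirming Bessel's inequality. (The deficit equals ||v − Σ <v,e_j> e_j||^2, the squared distance from v to span{e_j}.)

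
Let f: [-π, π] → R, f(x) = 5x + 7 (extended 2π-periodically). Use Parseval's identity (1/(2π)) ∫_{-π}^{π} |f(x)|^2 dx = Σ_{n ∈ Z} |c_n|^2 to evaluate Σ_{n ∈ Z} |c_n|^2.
Σ |c_n|^2 = 25π^2/3 + 49

Expand and integrate term by term over [-π, π]:
  ∫ (5x)^2 dx = 25·(2π^3/3); ∫ 2·5·(7)·x dx = 0 (odd integrand); ∫ 7^2 dx = 49·2π.
So (1/(2π)) ∫_{-π}^{π} (5x + 7)^2 dx = 25π^2/3 + 49 = 25π^2/3 + 49.
Parseval ⇒ Σ |c_n|^2 = 25π^2/3 + 49.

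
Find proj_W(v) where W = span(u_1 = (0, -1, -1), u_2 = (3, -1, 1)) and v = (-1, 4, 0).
proj_W(v) = (-21/11, 29/11, 15/11)

Set up U = [u_1 | ... | u_2] ∈ R^(3×2). The projector onto W = col(U) is P = U (U^T U)^(-1) U^T.
Compute U^T U =
  [2, 0]
  [0, 11],
and U^T v = (-4, -7).
Solve U^T U · c = U^T v for the coefficients: c = (-2, -7/11). The projection is proj_W(v) = U c.
Check: (v - proj_W(v)) · u_1 = 0  (should be 0).
Check: (v - proj_W(v)) · u_2 = 0  (should be 0).
Result: proj_W(v) = (-21/11, 29/11, 15/11).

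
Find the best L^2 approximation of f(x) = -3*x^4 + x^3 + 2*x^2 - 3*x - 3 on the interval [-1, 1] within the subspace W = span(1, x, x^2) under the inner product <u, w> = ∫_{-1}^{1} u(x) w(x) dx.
g(x) = -4*x^2/7 - 12*x/5 - 96/35

The best approximation g ∈ W is the orthogonal projection of f onto W. Writing g = a_0 + a_1 x + a_2 x^2, the coefficients solve the normal equations G · a = b where
  G_{ij} = <φ_i, φ_j> and b_i = <f, φ_i>, with φ_0 = 1, φ_1 = x, φ_2 = x^2.
G =
  [2, 0, 2/3]
  [0, 2/3, 0]
  [2/3, 0, 2/5],
b = (-88/15, -8/5, -72/35).
Solving gives a_0 = -96/35, a_1 = -12/5, a_2 = -4/7, so
  g(x) = -4*x^2/7 - 12*x/5 - 96/35.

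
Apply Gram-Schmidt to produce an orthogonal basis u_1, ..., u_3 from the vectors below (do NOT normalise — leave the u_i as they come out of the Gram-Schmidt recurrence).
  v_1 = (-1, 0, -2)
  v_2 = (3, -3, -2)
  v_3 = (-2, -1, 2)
Orthogonal basis:
  u_1 = (-1, 0, -2)
  u_2 = (16/5, -3, -8/5)
  u_3 = (-156/109, -208/109, 78/109)

Apply the Gram-Schmidt recurrence
  u_1 = v_1
  u_i = v_i − Σ_{j<i} ((v_i · u_j) / (u_j · u_j)) · u_j.

Step by step this gives:
  u_1 = (-1, 0, -2)
  u_2 = (16/5, -3, -8/5)
  u_3 = (-156/109, -208/109, 78/109)

Orthogonality check:
  u_2 · u_1 = 0 (should be 0)
  u_3 · u_1 = 0 (should be 0)
  u_3 · u_2 = 0 (should be 0)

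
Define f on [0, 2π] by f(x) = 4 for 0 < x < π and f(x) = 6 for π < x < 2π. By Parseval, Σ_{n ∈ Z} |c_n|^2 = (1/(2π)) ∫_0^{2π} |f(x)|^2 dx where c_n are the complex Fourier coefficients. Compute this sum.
Σ |c_n|^2 = 26

Parseval equates the L^2 energy of f (normalised by 1/(2π)) with the ℓ^2 sum of its Fourier coefficients: (1/(2π)) ∫_0^{2π} |f|^2 = Σ |c_n|^2.
Compute the left side: (1/(2π)) [∫_0^π 4^2 dx + ∫_π^{2π} 6^2 dx] = (1/(2π)) · (16π + 36π) = (16 + 36)/2 = 26.
So Σ_{n ∈ Z} |c_n|^2 = 26.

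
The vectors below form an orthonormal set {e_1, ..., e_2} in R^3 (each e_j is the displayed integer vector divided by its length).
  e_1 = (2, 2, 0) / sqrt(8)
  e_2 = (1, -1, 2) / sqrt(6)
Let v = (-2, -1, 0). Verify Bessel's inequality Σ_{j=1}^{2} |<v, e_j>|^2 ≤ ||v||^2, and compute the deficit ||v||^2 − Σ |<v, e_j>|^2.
Σ |<v, e_j>|^2 = 14/3; ||v||^2 = 5; deficit = 1/3

Write each e_j = u_j / sqrt(<u_j, u_j>) where u_j is the displayed integer vector. Then <v, e_j> = <v, u_j> / sqrt(<u_j, u_j>), so |<v, e_j>|^2 = <v, u_j>^2 / <u_j, u_j>.
Coefficients: <v, e_1> = -6/sqrt(8), <v, e_2> = -1/sqrt(6).
Square and sum: Σ |<v, e_j>|^2 = 14/3.
Compute ||v||^2 = v·v = 5.
Deficit = 5 − 14/3 = 1/3 ≥ 0, confirming Bessel's inequality. (The deficit equals ||v − Σ <v,e_j> e_j||^2, the squared distance from v to span{e_j}.)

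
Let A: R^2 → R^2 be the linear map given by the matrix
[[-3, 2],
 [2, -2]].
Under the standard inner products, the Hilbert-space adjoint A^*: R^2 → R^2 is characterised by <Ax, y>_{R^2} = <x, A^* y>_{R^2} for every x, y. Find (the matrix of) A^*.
A^* = A^T =
[[-3, 2],
 [2, -2]]

For real matrices with standard dot products, the defining identity <Ax, y> = <x, A^* y> gives (Ax)^T y = x^T (A^*) y, i.e. x^T A^T y = x^T (A^*) y. Since this holds for all x, y, we must have A^* = A^T. Therefore
A^* =
[[-3, 2],
 [2, -2]].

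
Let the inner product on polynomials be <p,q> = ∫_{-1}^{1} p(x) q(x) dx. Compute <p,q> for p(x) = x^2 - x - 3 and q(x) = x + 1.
<p,q> = -6

Expand the product: p(x)·q(x) = x^3 - 4*x - 3.
∫_{-1}^{1} of each monomial x^k gives [2/(k+1) if k even, 0 if k odd]. Integrating term-by-term (or equivalently evaluating the antiderivative F(x) = x^4/4 - 2*x^2 - 3*x at the endpoints):
  F(1) − F(−1) = -19/4 − (5/4) = -6.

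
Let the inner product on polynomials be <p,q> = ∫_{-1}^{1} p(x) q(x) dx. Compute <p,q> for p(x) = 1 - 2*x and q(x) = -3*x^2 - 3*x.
<p,q> = 2

Expand the product: p(x)·q(x) = 6*x^3 + 3*x^2 - 3*x.
∫_{-1}^{1} of each monomial x^k gives [2/(k+1) if k even, 0 if k odd]. Integrating term-by-term (or equivalently evaluating the antiderivative F(x) = 3*x^4/2 + x^3 - 3*x^2/2 at the endpoints):
  F(1) − F(−1) = 1 − (-1) = 2.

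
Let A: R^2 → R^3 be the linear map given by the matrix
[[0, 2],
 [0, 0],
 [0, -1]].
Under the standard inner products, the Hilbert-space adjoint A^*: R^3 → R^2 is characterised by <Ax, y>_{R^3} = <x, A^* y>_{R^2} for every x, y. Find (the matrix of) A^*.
A^* = A^T =
[[0, 0, 0],
 [2, 0, -1]]

For real matrices with standard dot products, the defining identity <Ax, y> = <x, A^* y> gives (Ax)^T y = x^T (A^*) y, i.e. x^T A^T y = x^T (A^*) y. Since this holds for all x, y, we must have A^* = A^T. Therefore
A^* =
[[0, 0, 0],
 [2, 0, -1]].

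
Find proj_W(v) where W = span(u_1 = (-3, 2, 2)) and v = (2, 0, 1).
proj_W(v) = (12/17, -8/17, -8/17)

Set up U = [u_1 | ... | u_1] ∈ R^(3×1). The projector onto W = col(U) is P = U (U^T U)^(-1) U^T.
Compute U^T U =
  [17],
and U^T v = (-4).
Solve U^T U · c = U^T v for the coefficients: c = (-4/17). The projection is proj_W(v) = U c.
Check: (v - proj_W(v)) · u_1 = 0  (should be 0).
Result: proj_W(v) = (12/17, -8/17, -8/17).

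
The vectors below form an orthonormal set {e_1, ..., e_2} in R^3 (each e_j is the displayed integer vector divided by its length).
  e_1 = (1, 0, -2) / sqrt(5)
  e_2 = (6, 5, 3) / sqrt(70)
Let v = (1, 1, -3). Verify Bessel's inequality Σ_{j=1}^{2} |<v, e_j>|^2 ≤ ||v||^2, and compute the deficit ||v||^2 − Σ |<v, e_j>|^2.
Σ |<v, e_j>|^2 = 69/7; ||v||^2 = 11; deficit = 8/7

Write each e_j = u_j / sqrt(<u_j, u_j>) where u_j is the displayed integer vector. Then <v, e_j> = <v, u_j> / sqrt(<u_j, u_j>), so |<v, e_j>|^2 = <v, u_j>^2 / <u_j, u_j>.
Coefficients: <v, e_1> = 7/sqrt(5), <v, e_2> = 2/sqrt(70).
Square and sum: Σ |<v, e_j>|^2 = 69/7.
Compute ||v||^2 = v·v = 11.
Deficit = 11 − 69/7 = 8/7 ≥ 0, confirming Bessel's inequality. (The deficit equals ||v − Σ <v,e_j> e_j||^2, the squared distance from v to span{e_j}.)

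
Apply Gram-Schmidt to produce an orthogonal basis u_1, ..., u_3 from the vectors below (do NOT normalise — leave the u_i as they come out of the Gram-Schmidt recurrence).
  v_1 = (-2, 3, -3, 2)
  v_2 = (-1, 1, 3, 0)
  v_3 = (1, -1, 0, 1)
Orthogonal basis:
  u_1 = (-2, 3, -3, 2)
  u_2 = (-17/13, 19/13, 33/13, 4/13)
  u_3 = (62/135, -83/270, 23/90, 176/135)

Apply the Gram-Schmidt recurrence
  u_1 = v_1
  u_i = v_i − Σ_{j<i} ((v_i · u_j) / (u_j · u_j)) · u_j.

Step by step this gives:
  u_1 = (-2, 3, -3, 2)
  u_2 = (-17/13, 19/13, 33/13, 4/13)
  u_3 = (62/135, -83/270, 23/90, 176/135)

Orthogonality check:
  u_2 · u_1 = 0 (should be 0)
  u_3 · u_1 = 0 (should be 0)
  u_3 · u_2 = 0 (should be 0)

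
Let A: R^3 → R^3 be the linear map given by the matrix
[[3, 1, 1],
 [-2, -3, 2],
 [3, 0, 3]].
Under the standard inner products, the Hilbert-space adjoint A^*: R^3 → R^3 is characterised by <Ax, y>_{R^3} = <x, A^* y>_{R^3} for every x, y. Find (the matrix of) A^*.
A^* = A^T =
[[3, -2, 3],
 [1, -3, 0],
 [1, 2, 3]]

For real matrices with standard dot products, the defining identity <Ax, y> = <x, A^* y> gives (Ax)^T y = x^T (A^*) y, i.e. x^T A^T y = x^T (A^*) y. Since this holds for all x, y, we must have A^* = A^T. Therefore
A^* =
[[3, -2, 3],
 [1, -3, 0],
 [1, 2, 3]].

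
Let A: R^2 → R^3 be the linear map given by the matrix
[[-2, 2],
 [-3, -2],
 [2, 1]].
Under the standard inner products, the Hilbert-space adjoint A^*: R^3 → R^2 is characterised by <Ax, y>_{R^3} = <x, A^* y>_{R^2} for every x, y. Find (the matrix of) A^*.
A^* = A^T =
[[-2, -3, 2],
 [2, -2, 1]]

For real matrices with standard dot products, the defining identity <Ax, y> = <x, A^* y> gives (Ax)^T y = x^T (A^*) y, i.e. x^T A^T y = x^T (A^*) y. Since this holds for all x, y, we must have A^* = A^T. Therefore
A^* =
[[-2, -3, 2],
 [2, -2, 1]].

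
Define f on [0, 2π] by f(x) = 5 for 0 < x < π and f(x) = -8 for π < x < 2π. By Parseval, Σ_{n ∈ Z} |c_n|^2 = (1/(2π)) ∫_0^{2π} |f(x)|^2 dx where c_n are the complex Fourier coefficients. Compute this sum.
Σ |c_n|^2 = 89/2

Parseval equates the L^2 energy of f (normalised by 1/(2π)) with the ℓ^2 sum of its Fourier coefficients: (1/(2π)) ∫_0^{2π} |f|^2 = Σ |c_n|^2.
Compute the left side: (1/(2π)) [∫_0^π 5^2 dx + ∫_π^{2π} (-8)^2 dx] = (1/(2π)) · (25π + 64π) = (25 + 64)/2 = 89/2.
So Σ_{n ∈ Z} |c_n|^2 = 89/2.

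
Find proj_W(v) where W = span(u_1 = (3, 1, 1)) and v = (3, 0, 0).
proj_W(v) = (27/11, 9/11, 9/11)

Set up U = [u_1 | ... | u_1] ∈ R^(3×1). The projector onto W = col(U) is P = U (U^T U)^(-1) U^T.
Compute U^T U =
  [11],
and U^T v = (9).
Solve U^T U · c = U^T v for the coefficients: c = (9/11). The projection is proj_W(v) = U c.
Check: (v - proj_W(v)) · u_1 = 0  (should be 0).
Result: proj_W(v) = (27/11, 9/11, 9/11).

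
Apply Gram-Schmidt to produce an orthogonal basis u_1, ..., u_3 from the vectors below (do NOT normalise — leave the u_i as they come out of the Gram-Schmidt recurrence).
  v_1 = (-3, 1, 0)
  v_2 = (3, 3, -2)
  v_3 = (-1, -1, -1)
Orthogonal basis:
  u_1 = (-3, 1, 0)
  u_2 = (6/5, 18/5, -2)
  u_3 = (-5/23, -15/23, -30/23)

Apply the Gram-Schmidt recurrence
  u_1 = v_1
  u_i = v_i − Σ_{j<i} ((v_i · u_j) / (u_j · u_j)) · u_j.

Step by step this gives:
  u_1 = (-3, 1, 0)
  u_2 = (6/5, 18/5, -2)
  u_3 = (-5/23, -15/23, -30/23)

Orthogonality check:
  u_2 · u_1 = 0 (should be 0)
  u_3 · u_1 = 0 (should be 0)
  u_3 · u_2 = 0 (should be 0)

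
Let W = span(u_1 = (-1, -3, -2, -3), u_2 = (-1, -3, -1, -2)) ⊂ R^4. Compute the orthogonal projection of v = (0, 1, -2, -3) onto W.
proj_W(v) = (5/21, 5/7, -55/21, -50/21)

Set up U = [u_1 | ... | u_2] ∈ R^(4×2). The projector onto W = col(U) is P = U (U^T U)^(-1) U^T.
Compute U^T U =
  [23, 18]
  [18, 15],
and U^T v = (10, 5).
Solve U^T U · c = U^T v for the coefficients: c = (20/7, -65/21). The projection is proj_W(v) = U c.
Check: (v - proj_W(v)) · u_1 = 0  (should be 0).
Check: (v - proj_W(v)) · u_2 = 0  (should be 0).
Result: proj_W(v) = (5/21, 5/7, -55/21, -50/21).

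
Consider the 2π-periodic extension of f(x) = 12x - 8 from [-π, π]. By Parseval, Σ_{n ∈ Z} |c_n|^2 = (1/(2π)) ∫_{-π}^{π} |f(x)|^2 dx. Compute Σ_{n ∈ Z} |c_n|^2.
Σ |c_n|^2 = 48π^2 + 64

Expand and integrate term by term over [-π, π]:
  ∫ (12x)^2 dx = 144·(2π^3/3); ∫ 2·12·(-8)·x dx = 0 (odd integrand); ∫ (-8)^2 dx = 64·2π.
So (1/(2π)) ∫_{-π}^{π} (12x - 8)^2 dx = 144π^2/3 + 64 = 48π^2 + 64.
Parseval ⇒ Σ |c_n|^2 = 48π^2 + 64.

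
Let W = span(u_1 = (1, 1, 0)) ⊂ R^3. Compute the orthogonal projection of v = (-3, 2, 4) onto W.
proj_W(v) = (-1/2, -1/2, 0)

Set up U = [u_1 | ... | u_1] ∈ R^(3×1). The projector onto W = col(U) is P = U (U^T U)^(-1) U^T.
Compute U^T U =
  [2],
and U^T v = (-1).
Solve U^T U · c = U^T v for the coefficients: c = (-1/2). The projection is proj_W(v) = U c.
Check: (v - proj_W(v)) · u_1 = 0  (should be 0).
Result: proj_W(v) = (-1/2, -1/2, 0).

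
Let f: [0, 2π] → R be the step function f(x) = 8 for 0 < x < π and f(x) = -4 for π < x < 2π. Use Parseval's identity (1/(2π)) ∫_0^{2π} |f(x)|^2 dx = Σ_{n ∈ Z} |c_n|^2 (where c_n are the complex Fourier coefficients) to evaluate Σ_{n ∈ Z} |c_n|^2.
Σ |c_n|^2 = 40

Parseval equates the L^2 energy of f (normalised by 1/(2π)) with the ℓ^2 sum of its Fourier coefficients: (1/(2π)) ∫_0^{2π} |f|^2 = Σ |c_n|^2.
Compute the left side: (1/(2π)) [∫_0^π 8^2 dx + ∫_π^{2π} (-4)^2 dx] = (1/(2π)) · (64π + 16π) = (64 + 16)/2 = 40.
So Σ_{n ∈ Z} |c_n|^2 = 40.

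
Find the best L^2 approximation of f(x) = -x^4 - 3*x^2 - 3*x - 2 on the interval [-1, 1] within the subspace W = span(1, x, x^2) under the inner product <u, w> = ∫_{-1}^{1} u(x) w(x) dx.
g(x) = -27*x^2/7 - 3*x - 67/35

The best approximation g ∈ W is the orthogonal projection of f onto W. Writing g = a_0 + a_1 x + a_2 x^2, the coefficients solve the normal equations G · a = b where
  G_{ij} = <φ_i, φ_j> and b_i = <f, φ_i>, with φ_0 = 1, φ_1 = x, φ_2 = x^2.
G =
  [2, 0, 2/3]
  [0, 2/3, 0]
  [2/3, 0, 2/5],
b = (-32/5, -2, -296/105).
Solving gives a_0 = -67/35, a_1 = -3, a_2 = -27/7, so
  g(x) = -27*x^2/7 - 3*x - 67/35.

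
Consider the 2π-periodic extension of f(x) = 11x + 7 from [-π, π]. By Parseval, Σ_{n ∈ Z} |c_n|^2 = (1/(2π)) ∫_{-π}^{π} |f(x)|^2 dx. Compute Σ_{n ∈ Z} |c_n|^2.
Σ |c_n|^2 = 121π^2/3 + 49

Expand and integrate term by term over [-π, π]:
  ∫ (11x)^2 dx = 121·(2π^3/3); ∫ 2·11·(7)·x dx = 0 (odd integrand); ∫ 7^2 dx = 49·2π.
So (1/(2π)) ∫_{-π}^{π} (11x + 7)^2 dx = 121π^2/3 + 49 = 121π^2/3 + 49.
Parseval ⇒ Σ |c_n|^2 = 121π^2/3 + 49.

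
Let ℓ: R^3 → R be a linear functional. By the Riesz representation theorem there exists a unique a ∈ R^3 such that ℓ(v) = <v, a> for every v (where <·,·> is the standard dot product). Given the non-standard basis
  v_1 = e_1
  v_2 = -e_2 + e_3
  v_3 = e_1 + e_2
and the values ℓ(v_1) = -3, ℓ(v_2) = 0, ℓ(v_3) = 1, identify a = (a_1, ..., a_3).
a = (-3, 4, 4)

Write a = (a_1, ..., a_3) in the standard basis. For each basis vector v_i, ℓ(v_i) = <v_i, a> is a linear equation in the a_j's. Collect the n equations into a matrix system V a = ℓ, where row i of V is v_i (expressed in the standard basis). Since V is invertible (lower-triangular with 1s on the diagonal, up to permutation), solve by back-substitution:
  V =
[[1, 0, 0],
 [0, -1, 1],
 [1, 1, 0]]
  V a = (-3, 0, 1)
Solving gives a = (-3, 4, 4).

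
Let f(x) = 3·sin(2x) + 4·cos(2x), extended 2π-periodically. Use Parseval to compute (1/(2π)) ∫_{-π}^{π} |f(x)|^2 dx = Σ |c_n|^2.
Σ |c_n|^2 = 25/2

Expand |f|^2 and use orthogonality of {sin(nx), cos(mx)} on [-π, π]:
  ∫_{-π}^{π} sin(nx)^2 dx = π, ∫ cos(mx)^2 dx = π, and cross terms integrate to 0.
So ∫_{-π}^{π} f(x)^2 dx = 3^2 · π + 4^2 · π = (9 + 16)π.
Divide by 2π: (9 + 16)/2 = 25/2.
By Parseval, this equals Σ |c_n|^2.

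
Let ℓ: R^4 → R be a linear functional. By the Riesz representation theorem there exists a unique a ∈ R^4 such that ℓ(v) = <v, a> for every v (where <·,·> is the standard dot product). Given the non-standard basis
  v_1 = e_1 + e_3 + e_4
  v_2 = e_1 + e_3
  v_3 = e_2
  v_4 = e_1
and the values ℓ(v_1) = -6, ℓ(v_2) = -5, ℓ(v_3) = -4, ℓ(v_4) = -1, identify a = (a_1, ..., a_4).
a = (-1, -4, -4, -1)

Write a = (a_1, ..., a_4) in the standard basis. For each basis vector v_i, ℓ(v_i) = <v_i, a> is a linear equation in the a_j's. Collect the n equations into a matrix system V a = ℓ, where row i of V is v_i (expressed in the standard basis). Since V is invertible (lower-triangular with 1s on the diagonal, up to permutation), solve by back-substitution:
  V =
[[1, 0, 1, 1],
 [1, 0, 1, 0],
 [0, 1, 0, 0],
 [1, 0, 0, 0]]
  V a = (-6, -5, -4, -1)
Solving gives a = (-1, -4, -4, -1).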